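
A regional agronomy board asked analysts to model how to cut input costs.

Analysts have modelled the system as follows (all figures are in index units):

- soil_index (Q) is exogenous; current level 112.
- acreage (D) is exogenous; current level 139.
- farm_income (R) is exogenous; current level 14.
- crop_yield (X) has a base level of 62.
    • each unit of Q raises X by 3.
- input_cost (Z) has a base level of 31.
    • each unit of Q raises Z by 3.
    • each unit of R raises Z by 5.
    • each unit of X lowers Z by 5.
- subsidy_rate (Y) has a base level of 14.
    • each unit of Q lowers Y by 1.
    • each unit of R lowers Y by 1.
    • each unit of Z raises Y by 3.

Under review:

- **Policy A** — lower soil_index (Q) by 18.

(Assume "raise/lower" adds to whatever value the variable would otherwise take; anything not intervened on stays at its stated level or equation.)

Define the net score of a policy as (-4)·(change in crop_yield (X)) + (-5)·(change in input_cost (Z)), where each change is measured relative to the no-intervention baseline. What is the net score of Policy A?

-864

Baseline:
  Q = 112
  R = 14
  X = 62 + 3·112 = 398
  Z = 31 + 3·112 + 5·14 − 5·398 = -1553
Policy A (Q − 18):
  Q = 112 − 18 = 94
  R = 14
  X = 62 + 3·94 = 344
  Z = 31 + 3·94 + 5·14 − 5·344 = -1337
ΔX = 344 − 398 = -54; ΔZ = -1337 − (-1553) = 216
Score = (-4)·(-54) + (-5)·216 = -864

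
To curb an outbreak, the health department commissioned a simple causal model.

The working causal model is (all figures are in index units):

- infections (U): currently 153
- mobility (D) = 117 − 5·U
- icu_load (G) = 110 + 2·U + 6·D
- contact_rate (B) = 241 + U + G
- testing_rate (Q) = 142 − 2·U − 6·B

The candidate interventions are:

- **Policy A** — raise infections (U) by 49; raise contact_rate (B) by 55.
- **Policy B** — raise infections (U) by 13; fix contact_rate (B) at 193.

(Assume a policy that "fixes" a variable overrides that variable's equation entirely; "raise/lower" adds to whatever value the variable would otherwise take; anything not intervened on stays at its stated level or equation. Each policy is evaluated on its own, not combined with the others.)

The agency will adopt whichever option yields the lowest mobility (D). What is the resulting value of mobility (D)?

Policy A (U + 49, B + 55):
  U = 153 + 49 = 202
  D = 117 − 5·202 = -893
Policy B (U + 13, B := 193):
  U = 153 + 13 = 166
  D = 117 − 5·166 = -713
Comparing — Policy A: D=-893, Policy B: D=-713. Lowest is -893 (Policy A).

-893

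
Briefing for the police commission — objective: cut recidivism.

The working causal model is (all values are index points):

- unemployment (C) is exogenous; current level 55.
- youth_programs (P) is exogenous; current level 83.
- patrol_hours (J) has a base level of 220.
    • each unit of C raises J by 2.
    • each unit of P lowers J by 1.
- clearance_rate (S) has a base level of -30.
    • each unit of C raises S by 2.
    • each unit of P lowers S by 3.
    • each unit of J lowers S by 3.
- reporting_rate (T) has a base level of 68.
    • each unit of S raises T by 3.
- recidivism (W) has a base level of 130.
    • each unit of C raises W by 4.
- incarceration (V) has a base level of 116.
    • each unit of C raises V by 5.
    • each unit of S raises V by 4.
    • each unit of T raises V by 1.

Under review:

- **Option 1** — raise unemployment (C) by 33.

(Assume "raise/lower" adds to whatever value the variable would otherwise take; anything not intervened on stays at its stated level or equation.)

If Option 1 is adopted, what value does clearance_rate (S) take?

-1042

Option 1 (C + 33):
  C = 55 + 33 = 88
  P = 83
  J = 220 + 2·88 − 83 = 313
  S = -30 + 2·88 − 3·83 − 3·313 = -1042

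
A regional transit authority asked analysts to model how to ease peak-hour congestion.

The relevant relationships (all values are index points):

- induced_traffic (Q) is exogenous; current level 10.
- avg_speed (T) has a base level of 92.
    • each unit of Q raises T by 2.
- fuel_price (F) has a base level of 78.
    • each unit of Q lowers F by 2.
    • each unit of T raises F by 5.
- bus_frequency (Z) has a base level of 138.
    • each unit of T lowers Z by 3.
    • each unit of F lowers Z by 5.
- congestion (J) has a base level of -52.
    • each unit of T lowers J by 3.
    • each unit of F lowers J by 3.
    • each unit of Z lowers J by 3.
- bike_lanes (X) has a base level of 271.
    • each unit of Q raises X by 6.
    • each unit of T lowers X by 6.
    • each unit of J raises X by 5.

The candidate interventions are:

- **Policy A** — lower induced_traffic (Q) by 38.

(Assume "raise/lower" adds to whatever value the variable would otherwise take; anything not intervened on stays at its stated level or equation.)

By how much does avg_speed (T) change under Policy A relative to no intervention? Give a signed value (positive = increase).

Baseline:
  Q = 10
  T = 92 + 2·10 = 112
Policy A (Q − 38):
  Q = 10 − 38 = -28
  T = 92 + 2·(-28) = 36
Change in T: 36 − 112 = -76

-76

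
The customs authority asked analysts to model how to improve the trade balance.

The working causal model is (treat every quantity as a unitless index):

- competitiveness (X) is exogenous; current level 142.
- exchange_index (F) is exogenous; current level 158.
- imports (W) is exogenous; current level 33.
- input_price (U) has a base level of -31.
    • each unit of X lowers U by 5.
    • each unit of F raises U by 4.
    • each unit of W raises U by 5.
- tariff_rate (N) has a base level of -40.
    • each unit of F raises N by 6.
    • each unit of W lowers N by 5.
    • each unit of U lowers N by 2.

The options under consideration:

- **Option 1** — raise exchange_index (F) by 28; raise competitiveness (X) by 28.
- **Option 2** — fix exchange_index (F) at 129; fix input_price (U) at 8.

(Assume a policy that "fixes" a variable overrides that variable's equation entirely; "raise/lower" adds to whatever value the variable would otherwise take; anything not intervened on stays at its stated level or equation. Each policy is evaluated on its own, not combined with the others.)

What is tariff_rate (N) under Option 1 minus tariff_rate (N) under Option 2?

302

Option 1 (F + 28, X + 28):
  X = 142 + 28 = 170
  F = 158 + 28 = 186
  W = 33
  U = -31 − 5·170 + 4·186 + 5·33 = 28
  N = -40 + 6·186 − 5·33 − 2·28 = 855
Option 2 (F := 129, U := 8):
  X = 142
  F = 129
  W = 33
  U = 8
  N = -40 + 6·129 − 5·33 − 2·8 = 553
N: 855 − 553 = 302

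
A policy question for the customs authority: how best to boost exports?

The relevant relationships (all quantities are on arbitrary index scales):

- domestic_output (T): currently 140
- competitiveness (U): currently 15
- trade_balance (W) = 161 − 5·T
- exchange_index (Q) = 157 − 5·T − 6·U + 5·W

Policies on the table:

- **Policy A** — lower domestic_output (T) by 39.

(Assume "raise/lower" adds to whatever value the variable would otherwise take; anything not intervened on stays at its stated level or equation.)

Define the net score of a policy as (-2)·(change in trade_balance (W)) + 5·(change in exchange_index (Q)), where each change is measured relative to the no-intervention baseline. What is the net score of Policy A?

Baseline:
  T = 140
  U = 15
  W = 161 − 5·140 = -539
  Q = 157 − 5·140 − 6·15 + 5·(-539) = -3328
Policy A (T − 39):
  T = 140 − 39 = 101
  U = 15
  W = 161 − 5·101 = -344
  Q = 157 − 5·101 − 6·15 + 5·(-344) = -2158
ΔW = -344 − (-539) = 195; ΔQ = -2158 − (-3328) = 1170
Score = (-2)·195 + 5·1170 = 5460

5460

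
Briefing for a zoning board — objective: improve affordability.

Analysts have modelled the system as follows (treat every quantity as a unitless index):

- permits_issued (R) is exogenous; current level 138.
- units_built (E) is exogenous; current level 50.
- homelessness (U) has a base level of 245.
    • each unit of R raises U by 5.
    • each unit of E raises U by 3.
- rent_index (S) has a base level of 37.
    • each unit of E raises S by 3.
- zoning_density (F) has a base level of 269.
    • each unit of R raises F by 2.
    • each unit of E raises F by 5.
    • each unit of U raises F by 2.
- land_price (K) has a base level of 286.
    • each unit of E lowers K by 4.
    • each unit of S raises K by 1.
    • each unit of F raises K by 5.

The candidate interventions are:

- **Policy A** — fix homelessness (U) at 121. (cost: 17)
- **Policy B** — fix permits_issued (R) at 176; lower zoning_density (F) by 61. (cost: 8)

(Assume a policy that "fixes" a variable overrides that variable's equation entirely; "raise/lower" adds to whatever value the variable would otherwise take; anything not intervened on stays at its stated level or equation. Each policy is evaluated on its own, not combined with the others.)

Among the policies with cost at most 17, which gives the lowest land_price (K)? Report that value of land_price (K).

Policy A (U := 121):
  R = 138
  E = 50
  U = 121
  S = 37 + 3·50 = 187
  F = 269 + 2·138 + 5·50 + 2·121 = 1037
  K = 286 − 4·50 + 187 + 5·1037 = 5458
Policy B (R := 176, F − 61):
  R = 176
  E = 50
  U = 245 + 5·176 + 3·50 = 1275
  S = 37 + 3·50 = 187
  F = 269 + 2·176 + 5·50 + 2·1275 (−61 from intervention) = 3360
  K = 286 − 4·50 + 187 + 5·3360 = 17073
Comparing — Policy A: K=5458, Policy B: K=17073. Lowest is 5458 (Policy A).

5458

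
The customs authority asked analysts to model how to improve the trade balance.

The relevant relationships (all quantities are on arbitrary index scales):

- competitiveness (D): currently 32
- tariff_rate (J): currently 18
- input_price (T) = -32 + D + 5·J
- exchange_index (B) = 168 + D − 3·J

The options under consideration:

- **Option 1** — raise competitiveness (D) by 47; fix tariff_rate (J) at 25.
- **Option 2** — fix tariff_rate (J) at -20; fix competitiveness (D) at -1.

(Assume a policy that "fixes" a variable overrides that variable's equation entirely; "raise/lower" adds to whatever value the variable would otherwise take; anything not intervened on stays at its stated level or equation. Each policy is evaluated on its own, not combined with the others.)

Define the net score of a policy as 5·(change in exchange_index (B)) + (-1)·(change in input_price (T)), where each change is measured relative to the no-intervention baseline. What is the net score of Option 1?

Baseline:
  D = 32
  J = 18
  T = -32 + 32 + 5·18 = 90
  B = 168 + 32 − 3·18 = 146
Option 1 (D + 47, J := 25):
  D = 32 + 47 = 79
  J = 25
  T = -32 + 79 + 5·25 = 172
  B = 168 + 79 − 3·25 = 172
ΔB = 172 − 146 = 26; ΔT = 172 − 90 = 82
Score = 5·26 + (-1)·82 = 48

48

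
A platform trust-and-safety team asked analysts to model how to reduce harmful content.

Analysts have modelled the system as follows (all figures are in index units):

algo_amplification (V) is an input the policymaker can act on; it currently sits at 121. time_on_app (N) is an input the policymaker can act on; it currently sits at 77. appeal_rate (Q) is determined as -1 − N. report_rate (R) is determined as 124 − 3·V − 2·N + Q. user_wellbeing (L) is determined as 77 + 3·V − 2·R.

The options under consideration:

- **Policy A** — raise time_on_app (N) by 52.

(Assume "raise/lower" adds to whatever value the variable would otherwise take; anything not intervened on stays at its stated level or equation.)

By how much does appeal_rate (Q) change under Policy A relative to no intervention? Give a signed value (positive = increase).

-52

Baseline:
  N = 77
  Q = -1 − 77 = -78
Policy A (N + 52):
  N = 77 + 52 = 129
  Q = -1 − 129 = -130
Change in Q: -130 − (-78) = -52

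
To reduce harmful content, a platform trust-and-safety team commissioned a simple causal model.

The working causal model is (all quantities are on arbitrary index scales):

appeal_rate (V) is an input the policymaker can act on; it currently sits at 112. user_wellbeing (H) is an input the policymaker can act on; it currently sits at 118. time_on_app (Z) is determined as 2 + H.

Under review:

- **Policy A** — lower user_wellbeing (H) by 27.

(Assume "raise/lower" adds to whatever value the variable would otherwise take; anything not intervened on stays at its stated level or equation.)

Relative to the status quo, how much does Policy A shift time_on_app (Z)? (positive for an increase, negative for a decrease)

Baseline:
  H = 118
  Z = 2 + 118 = 120
Policy A (H − 27):
  H = 118 − 27 = 91
  Z = 2 + 91 = 93
Change in Z: 93 − 120 = -27

-27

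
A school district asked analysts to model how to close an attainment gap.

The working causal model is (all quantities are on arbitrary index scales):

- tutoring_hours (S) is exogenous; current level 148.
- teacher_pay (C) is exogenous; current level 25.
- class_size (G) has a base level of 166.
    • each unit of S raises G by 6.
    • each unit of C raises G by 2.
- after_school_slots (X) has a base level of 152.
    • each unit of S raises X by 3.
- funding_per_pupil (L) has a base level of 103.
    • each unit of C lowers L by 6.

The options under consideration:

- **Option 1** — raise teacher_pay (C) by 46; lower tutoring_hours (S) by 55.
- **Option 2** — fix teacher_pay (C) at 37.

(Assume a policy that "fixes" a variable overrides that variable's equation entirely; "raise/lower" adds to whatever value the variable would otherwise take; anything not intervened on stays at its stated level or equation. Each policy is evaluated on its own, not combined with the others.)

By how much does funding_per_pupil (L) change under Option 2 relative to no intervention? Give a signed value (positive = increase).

Baseline:
  C = 25
  L = 103 − 6·25 = -47
Option 2 (C := 37):
  C = 37
  L = 103 − 6·37 = -119
Change in L: -119 − (-47) = -72

-72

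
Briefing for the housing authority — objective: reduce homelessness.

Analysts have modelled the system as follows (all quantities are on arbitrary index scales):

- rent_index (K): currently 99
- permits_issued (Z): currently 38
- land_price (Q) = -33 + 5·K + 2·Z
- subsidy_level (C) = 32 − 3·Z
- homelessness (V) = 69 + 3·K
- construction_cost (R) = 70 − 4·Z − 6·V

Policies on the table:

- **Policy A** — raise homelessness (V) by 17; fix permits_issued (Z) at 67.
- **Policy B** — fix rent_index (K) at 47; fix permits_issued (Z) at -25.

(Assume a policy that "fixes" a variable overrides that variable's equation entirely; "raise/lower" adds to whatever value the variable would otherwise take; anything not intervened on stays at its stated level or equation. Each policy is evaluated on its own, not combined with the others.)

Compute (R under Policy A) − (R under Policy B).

-1406

Policy A (V + 17, Z := 67):
  K = 99
  Z = 67
  V = 69 + 3·99 (+17 from intervention) = 383
  R = 70 − 4·67 − 6·383 = -2496
Policy B (K := 47, Z := -25):
  K = 47
  Z = -25
  V = 69 + 3·47 = 210
  R = 70 − 4·(-25) − 6·210 = -1090
R: -2496 − (-1090) = -1406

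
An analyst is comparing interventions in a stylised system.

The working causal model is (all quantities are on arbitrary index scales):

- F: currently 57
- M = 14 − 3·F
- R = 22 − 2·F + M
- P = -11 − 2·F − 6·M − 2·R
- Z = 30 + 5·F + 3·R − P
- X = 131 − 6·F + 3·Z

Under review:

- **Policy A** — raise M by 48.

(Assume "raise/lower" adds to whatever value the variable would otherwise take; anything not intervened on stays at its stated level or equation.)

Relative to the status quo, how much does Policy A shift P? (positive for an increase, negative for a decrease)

Baseline:
  F = 57
  M = 14 − 3·57 = -157
  R = 22 − 2·57 + (-157) = -249
  P = -11 − 2·57 − 6·(-157) − 2·(-249) = 1315
Policy A (M + 48):
  F = 57
  M = 14 − 3·57 (+48 from intervention) = -109
  R = 22 − 2·57 + (-109) = -201
  P = -11 − 2·57 − 6·(-109) − 2·(-201) = 931
Change in P: 931 − 1315 = -384

-384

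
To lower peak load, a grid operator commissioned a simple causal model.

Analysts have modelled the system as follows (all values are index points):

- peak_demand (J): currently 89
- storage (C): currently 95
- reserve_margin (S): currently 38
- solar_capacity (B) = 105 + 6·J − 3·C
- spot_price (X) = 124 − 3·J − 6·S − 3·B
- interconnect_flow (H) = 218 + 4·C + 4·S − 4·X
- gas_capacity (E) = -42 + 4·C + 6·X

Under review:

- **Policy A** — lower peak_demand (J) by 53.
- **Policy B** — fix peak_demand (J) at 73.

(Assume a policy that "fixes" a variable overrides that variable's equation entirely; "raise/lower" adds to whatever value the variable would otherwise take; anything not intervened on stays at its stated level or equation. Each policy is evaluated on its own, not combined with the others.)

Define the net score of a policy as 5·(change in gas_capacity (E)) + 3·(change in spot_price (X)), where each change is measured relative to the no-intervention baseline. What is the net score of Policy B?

Baseline:
  J = 89
  C = 95
  S = 38
  B = 105 + 6·89 − 3·95 = 354
  X = 124 − 3·89 − 6·38 − 3·354 = -1433
  E = -42 + 4·95 + 6·(-1433) = -8260
Policy B (J := 73):
  J = 73
  C = 95
  S = 38
  B = 105 + 6·73 − 3·95 = 258
  X = 124 − 3·73 − 6·38 − 3·258 = -1097
  E = -42 + 4·95 + 6·(-1097) = -6244
ΔE = -6244 − (-8260) = 2016; ΔX = -1097 − (-1433) = 336
Score = 5·2016 + 3·336 = 11088

11088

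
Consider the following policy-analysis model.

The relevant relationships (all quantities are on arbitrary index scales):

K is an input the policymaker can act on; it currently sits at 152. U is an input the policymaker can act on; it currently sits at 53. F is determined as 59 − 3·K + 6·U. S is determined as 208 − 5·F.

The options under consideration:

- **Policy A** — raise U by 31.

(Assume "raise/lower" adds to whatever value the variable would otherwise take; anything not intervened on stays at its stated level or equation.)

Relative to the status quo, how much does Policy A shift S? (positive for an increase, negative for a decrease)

-930

Baseline:
  K = 152
  U = 53
  F = 59 − 3·152 + 6·53 = -79
  S = 208 − 5·(-79) = 603
Policy A (U + 31):
  K = 152
  U = 53 + 31 = 84
  F = 59 − 3·152 + 6·84 = 107
  S = 208 − 5·107 = -327
Change in S: -327 − 603 = -930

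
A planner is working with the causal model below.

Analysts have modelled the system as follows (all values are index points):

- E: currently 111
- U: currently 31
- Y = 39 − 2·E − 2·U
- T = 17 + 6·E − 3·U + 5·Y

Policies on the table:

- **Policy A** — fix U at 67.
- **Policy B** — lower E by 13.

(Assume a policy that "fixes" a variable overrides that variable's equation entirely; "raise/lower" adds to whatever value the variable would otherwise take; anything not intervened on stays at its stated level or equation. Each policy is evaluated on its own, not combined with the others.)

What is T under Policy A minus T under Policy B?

Policy A (U := 67):
  E = 111
  U = 67
  Y = 39 − 2·111 − 2·67 = -317
  T = 17 + 6·111 − 3·67 + 5·(-317) = -1103
Policy B (E − 13):
  E = 111 − 13 = 98
  U = 31
  Y = 39 − 2·98 − 2·31 = -219
  T = 17 + 6·98 − 3·31 + 5·(-219) = -583
T: -1103 − (-583) = -520

-520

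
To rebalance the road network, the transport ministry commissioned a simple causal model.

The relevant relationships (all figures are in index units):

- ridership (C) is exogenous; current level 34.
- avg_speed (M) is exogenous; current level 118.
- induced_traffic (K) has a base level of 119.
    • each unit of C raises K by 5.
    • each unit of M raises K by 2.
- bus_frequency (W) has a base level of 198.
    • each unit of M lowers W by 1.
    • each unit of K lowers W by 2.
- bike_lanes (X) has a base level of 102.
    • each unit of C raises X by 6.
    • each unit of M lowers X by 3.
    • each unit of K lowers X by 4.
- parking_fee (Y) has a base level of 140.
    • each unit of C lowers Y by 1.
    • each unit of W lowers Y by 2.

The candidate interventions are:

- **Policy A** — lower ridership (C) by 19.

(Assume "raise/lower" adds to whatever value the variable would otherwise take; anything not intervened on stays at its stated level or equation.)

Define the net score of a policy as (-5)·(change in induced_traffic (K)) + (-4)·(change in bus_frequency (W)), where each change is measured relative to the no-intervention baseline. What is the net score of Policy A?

-285

Baseline:
  C = 34
  M = 118
  K = 119 + 5·34 + 2·118 = 525
  W = 198 − 118 − 2·525 = -970
Policy A (C − 19):
  C = 34 − 19 = 15
  M = 118
  K = 119 + 5·15 + 2·118 = 430
  W = 198 − 118 − 2·430 = -780
ΔK = 430 − 525 = -95; ΔW = -780 − (-970) = 190
Score = (-5)·(-95) + (-4)·190 = -285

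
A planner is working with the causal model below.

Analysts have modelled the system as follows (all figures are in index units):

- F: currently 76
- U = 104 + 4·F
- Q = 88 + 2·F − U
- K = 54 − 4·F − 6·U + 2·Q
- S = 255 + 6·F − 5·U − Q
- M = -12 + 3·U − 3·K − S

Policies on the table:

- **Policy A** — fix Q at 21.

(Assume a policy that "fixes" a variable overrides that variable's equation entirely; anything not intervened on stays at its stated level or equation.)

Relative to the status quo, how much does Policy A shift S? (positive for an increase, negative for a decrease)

-189

Baseline:
  F = 76
  U = 104 + 4·76 = 408
  Q = 88 + 2·76 − 408 = -168
  S = 255 + 6·76 − 5·408 − (-168) = -1161
Policy A (Q := 21):
  F = 76
  U = 104 + 4·76 = 408
  Q = 21
  S = 255 + 6·76 − 5·408 − 21 = -1350
Change in S: -1350 − (-1161) = -189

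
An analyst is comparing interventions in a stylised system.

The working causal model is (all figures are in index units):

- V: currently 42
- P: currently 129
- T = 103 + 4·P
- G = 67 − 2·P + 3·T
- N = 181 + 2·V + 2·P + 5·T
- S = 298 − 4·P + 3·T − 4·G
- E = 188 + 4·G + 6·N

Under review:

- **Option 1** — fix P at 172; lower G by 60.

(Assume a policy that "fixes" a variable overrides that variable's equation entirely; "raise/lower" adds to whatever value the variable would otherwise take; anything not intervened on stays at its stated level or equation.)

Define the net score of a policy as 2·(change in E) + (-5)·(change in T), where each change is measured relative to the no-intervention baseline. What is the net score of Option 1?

13452

Baseline:
  V = 42
  P = 129
  T = 103 + 4·129 = 619
  G = 67 − 2·129 + 3·619 = 1666
  N = 181 + 2·42 + 2·129 + 5·619 = 3618
  E = 188 + 4·1666 + 6·3618 = 28560
Option 1 (P := 172, G − 60):
  V = 42
  P = 172
  T = 103 + 4·172 = 791
  G = 67 − 2·172 + 3·791 (−60 from intervention) = 2036
  N = 181 + 2·42 + 2·172 + 5·791 = 4564
  E = 188 + 4·2036 + 6·4564 = 35716
ΔE = 35716 − 28560 = 7156; ΔT = 791 − 619 = 172
Score = 2·7156 + (-5)·172 = 13452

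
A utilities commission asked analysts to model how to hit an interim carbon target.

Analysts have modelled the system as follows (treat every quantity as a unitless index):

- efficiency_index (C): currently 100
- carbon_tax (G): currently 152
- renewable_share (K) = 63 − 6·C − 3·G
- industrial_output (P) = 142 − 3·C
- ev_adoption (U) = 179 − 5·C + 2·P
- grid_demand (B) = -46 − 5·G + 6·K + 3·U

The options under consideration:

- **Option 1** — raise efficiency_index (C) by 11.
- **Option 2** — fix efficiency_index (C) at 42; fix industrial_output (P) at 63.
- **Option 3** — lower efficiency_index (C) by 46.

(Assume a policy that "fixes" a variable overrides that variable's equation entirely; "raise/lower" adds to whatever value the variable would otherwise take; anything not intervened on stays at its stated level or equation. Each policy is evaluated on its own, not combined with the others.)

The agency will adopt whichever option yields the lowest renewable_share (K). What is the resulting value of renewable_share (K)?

Option 1 (C + 11):
  C = 100 + 11 = 111
  G = 152
  K = 63 − 6·111 − 3·152 = -1059
Option 2 (C := 42, P := 63):
  C = 42
  G = 152
  K = 63 − 6·42 − 3·152 = -645
Option 3 (C − 46):
  C = 100 − 46 = 54
  G = 152
  K = 63 − 6·54 − 3·152 = -717
Comparing — Option 1: K=-1059, Option 2: K=-645, Option 3: K=-717. Lowest is -1059 (Option 1).

-1059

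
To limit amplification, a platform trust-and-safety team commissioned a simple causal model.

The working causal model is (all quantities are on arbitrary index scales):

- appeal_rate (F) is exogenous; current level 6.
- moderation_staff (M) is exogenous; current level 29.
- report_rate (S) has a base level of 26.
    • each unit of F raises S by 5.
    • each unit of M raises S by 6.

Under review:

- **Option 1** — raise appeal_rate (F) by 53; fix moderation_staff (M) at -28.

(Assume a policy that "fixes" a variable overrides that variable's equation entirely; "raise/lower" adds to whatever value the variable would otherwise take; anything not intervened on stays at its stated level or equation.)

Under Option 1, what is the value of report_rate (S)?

Option 1 (F + 53, M := -28):
  F = 6 + 53 = 59
  M = -28
  S = 26 + 5·59 + 6·(-28) = 153

153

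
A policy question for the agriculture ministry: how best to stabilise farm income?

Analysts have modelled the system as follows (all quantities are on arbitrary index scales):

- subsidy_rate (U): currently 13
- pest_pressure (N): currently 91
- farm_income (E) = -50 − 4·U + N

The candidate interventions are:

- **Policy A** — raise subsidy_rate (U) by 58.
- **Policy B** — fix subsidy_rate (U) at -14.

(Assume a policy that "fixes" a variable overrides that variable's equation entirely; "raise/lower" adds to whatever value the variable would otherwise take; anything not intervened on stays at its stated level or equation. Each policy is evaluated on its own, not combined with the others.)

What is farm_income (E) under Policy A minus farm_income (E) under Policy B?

Policy A (U + 58):
  U = 13 + 58 = 71
  N = 91
  E = -50 − 4·71 + 91 = -243
Policy B (U := -14):
  U = -14
  N = 91
  E = -50 − 4·(-14) + 91 = 97
E: -243 − 97 = -340

-340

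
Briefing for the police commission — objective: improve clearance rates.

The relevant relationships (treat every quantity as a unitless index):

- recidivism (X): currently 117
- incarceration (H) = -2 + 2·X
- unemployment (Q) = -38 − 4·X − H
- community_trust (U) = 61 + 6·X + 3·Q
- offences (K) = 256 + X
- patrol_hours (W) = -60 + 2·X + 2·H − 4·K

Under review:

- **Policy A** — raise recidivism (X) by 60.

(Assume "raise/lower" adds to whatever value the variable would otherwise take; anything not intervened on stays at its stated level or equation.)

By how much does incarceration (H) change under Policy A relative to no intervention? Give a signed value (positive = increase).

Baseline:
  X = 117
  H = -2 + 2·117 = 232
Policy A (X + 60):
  X = 117 + 60 = 177
  H = -2 + 2·177 = 352
Change in H: 352 − 232 = 120

120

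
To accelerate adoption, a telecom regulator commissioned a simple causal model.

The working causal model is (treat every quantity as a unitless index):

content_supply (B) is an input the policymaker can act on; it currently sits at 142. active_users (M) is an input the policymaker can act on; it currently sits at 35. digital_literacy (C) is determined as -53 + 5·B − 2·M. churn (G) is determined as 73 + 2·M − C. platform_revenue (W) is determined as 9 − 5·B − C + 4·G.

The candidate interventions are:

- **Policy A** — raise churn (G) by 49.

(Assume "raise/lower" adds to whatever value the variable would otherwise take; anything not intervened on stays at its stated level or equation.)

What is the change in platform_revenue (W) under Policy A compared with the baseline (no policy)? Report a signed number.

196

Baseline:
  B = 142
  M = 35
  C = -53 + 5·142 − 2·35 = 587
  G = 73 + 2·35 − 587 = -444
  W = 9 − 5·142 − 587 + 4·(-444) = -3064
Policy A (G + 49):
  B = 142
  M = 35
  C = -53 + 5·142 − 2·35 = 587
  G = 73 + 2·35 − 587 (+49 from intervention) = -395
  W = 9 − 5·142 − 587 + 4·(-395) = -2868
Change in W: -2868 − (-3064) = 196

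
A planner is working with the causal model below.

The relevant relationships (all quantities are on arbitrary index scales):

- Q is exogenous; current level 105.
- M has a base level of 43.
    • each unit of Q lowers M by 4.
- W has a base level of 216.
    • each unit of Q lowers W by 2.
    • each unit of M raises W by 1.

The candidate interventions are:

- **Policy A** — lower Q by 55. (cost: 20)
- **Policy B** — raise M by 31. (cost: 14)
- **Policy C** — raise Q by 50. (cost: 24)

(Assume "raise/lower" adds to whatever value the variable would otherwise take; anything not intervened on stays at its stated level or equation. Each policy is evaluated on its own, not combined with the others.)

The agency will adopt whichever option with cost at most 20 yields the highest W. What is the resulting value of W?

Policy A (Q − 55):
  Q = 105 − 55 = 50
  M = 43 − 4·50 = -157
  W = 216 − 2·50 + (-157) = -41
Policy B (M + 31):
  Q = 105
  M = 43 − 4·105 (+31 from intervention) = -346
  W = 216 − 2·105 + (-346) = -340
Comparing — Policy A: W=-41, Policy B: W=-340. Highest is -41 (Policy A).

-41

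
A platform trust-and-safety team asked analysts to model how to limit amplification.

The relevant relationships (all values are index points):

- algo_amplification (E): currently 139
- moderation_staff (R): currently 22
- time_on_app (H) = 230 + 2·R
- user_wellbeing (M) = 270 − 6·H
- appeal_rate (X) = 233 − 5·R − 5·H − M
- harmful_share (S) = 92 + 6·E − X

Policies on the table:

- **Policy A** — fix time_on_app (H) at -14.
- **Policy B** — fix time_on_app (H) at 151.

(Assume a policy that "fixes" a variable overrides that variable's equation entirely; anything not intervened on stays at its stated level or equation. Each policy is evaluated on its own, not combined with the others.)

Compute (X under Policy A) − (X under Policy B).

-165

Policy A (H := -14):
  R = 22
  H = -14
  M = 270 − 6·(-14) = 354
  X = 233 − 5·22 − 5·(-14) − 354 = -161
Policy B (H := 151):
  R = 22
  H = 151
  M = 270 − 6·151 = -636
  X = 233 − 5·22 − 5·151 − (-636) = 4
X: -161 − 4 = -165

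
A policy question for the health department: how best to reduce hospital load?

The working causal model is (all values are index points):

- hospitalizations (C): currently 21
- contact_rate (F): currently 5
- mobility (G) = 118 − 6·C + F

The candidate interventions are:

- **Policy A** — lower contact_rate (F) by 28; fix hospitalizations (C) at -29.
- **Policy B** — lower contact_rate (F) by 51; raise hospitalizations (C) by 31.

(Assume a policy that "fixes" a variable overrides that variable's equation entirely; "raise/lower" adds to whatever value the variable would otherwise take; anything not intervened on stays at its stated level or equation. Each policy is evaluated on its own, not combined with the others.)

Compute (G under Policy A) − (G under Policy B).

Policy A (F − 28, C := -29):
  C = -29
  F = 5 − 28 = -23
  G = 118 − 6·(-29) + (-23) = 269
Policy B (F − 51, C + 31):
  C = 21 + 31 = 52
  F = 5 − 51 = -46
  G = 118 − 6·52 + (-46) = -240
G: 269 − (-240) = 509

509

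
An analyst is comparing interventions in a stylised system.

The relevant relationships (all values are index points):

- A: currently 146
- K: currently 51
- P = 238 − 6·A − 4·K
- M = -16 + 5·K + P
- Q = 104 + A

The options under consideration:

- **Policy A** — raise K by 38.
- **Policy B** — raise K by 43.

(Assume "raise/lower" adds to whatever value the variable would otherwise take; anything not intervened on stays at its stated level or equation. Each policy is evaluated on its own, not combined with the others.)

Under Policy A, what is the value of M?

-565

Policy A (K + 38):
  A = 146
  K = 51 + 38 = 89
  P = 238 − 6·146 − 4·89 = -994
  M = -16 + 5·89 + (-994) = -565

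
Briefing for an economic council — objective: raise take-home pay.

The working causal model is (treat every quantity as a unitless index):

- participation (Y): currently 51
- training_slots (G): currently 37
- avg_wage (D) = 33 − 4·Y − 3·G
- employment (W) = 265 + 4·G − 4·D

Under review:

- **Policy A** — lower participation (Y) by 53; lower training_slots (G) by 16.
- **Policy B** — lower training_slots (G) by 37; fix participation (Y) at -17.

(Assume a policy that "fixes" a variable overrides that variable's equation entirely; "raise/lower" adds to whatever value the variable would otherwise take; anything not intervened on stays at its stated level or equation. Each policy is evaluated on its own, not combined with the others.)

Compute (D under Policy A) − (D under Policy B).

Policy A (Y − 53, G − 16):
  Y = 51 − 53 = -2
  G = 37 − 16 = 21
  D = 33 − 4·(-2) − 3·21 = -22
Policy B (G − 37, Y := -17):
  Y = -17
  G = 37 − 37 = 0
  D = 33 − 4·(-17) − 3·0 = 101
D: -22 − 101 = -123

-123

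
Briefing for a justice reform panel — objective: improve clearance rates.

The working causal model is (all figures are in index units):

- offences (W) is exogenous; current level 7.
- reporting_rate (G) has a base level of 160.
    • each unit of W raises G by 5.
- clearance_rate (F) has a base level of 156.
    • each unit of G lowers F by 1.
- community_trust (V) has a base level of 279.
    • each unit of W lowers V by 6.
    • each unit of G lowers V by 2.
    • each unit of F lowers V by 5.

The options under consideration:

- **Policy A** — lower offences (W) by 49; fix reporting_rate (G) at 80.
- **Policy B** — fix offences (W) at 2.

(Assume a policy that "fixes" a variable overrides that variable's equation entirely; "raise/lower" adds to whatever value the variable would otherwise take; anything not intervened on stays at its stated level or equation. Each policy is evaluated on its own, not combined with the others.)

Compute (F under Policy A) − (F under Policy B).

Policy A (W − 49, G := 80):
  W = 7 − 49 = -42
  G = 80
  F = 156 − 80 = 76
Policy B (W := 2):
  W = 2
  G = 160 + 5·2 = 170
  F = 156 − 170 = -14
F: 76 − (-14) = 90

90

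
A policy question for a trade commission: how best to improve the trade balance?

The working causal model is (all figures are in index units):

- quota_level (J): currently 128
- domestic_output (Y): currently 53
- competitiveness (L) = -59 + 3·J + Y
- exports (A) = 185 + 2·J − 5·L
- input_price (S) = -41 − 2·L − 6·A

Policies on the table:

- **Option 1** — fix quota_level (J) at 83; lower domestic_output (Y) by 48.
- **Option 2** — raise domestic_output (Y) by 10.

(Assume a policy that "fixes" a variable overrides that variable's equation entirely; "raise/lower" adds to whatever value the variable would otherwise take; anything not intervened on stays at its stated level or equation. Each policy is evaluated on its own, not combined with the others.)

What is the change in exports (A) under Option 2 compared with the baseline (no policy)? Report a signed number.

-50

Baseline:
  J = 128
  Y = 53
  L = -59 + 3·128 + 53 = 378
  A = 185 + 2·128 − 5·378 = -1449
Option 2 (Y + 10):
  J = 128
  Y = 53 + 10 = 63
  L = -59 + 3·128 + 63 = 388
  A = 185 + 2·128 − 5·388 = -1499
Change in A: -1499 − (-1449) = -50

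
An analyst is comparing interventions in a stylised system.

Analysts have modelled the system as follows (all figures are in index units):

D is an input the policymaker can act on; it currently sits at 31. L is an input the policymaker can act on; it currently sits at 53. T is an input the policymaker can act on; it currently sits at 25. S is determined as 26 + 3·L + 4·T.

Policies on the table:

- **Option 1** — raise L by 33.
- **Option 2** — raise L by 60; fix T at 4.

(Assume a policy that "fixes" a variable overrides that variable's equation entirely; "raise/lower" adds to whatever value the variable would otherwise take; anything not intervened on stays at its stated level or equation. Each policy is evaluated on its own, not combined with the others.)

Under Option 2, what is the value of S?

Option 2 (L + 60, T := 4):
  L = 53 + 60 = 113
  T = 4
  S = 26 + 3·113 + 4·4 = 381

381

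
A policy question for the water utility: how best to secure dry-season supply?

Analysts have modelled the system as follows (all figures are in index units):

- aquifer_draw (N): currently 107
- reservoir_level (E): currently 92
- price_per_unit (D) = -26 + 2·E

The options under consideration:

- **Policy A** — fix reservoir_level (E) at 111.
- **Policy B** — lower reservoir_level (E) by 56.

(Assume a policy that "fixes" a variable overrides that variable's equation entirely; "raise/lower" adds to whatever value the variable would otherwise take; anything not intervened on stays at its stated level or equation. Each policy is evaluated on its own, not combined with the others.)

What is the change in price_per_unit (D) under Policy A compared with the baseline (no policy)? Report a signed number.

38

Baseline:
  E = 92
  D = -26 + 2·92 = 158
Policy A (E := 111):
  E = 111
  D = -26 + 2·111 = 196
Change in D: 196 − 158 = 38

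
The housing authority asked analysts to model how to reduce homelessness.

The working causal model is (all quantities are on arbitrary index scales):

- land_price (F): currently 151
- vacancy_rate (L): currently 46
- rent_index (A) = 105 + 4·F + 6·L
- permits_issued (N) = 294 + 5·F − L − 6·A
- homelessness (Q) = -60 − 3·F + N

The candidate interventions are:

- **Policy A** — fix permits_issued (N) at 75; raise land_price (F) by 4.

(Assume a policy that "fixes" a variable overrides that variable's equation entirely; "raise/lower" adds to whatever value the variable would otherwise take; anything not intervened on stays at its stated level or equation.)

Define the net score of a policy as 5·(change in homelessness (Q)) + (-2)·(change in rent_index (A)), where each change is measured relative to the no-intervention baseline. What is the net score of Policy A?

Baseline:
  F = 151
  L = 46
  A = 105 + 4·151 + 6·46 = 985
  N = 294 + 5·151 − 46 − 6·985 = -4907
  Q = -60 − 3·151 + (-4907) = -5420
Policy A (N := 75, F + 4):
  F = 151 + 4 = 155
  L = 46
  A = 105 + 4·155 + 6·46 = 1001
  N = 75
  Q = -60 − 3·155 + 75 = -450
ΔQ = -450 − (-5420) = 4970; ΔA = 1001 − 985 = 16
Score = 5·4970 + (-2)·16 = 24818

24818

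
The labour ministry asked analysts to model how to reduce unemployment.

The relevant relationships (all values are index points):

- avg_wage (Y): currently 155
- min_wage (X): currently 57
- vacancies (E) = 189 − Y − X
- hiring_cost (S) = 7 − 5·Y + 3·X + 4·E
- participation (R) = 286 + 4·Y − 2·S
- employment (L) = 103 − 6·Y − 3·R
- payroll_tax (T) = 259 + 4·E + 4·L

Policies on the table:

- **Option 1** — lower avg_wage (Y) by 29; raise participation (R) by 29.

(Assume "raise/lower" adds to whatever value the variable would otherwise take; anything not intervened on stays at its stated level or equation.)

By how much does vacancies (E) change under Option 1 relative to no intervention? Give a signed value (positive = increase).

29

Baseline:
  Y = 155
  X = 57
  E = 189 − 155 − 57 = -23
Option 1 (Y − 29, R + 29):
  Y = 155 − 29 = 126
  X = 57
  E = 189 − 126 − 57 = 6
Change in E: 6 − (-23) = 29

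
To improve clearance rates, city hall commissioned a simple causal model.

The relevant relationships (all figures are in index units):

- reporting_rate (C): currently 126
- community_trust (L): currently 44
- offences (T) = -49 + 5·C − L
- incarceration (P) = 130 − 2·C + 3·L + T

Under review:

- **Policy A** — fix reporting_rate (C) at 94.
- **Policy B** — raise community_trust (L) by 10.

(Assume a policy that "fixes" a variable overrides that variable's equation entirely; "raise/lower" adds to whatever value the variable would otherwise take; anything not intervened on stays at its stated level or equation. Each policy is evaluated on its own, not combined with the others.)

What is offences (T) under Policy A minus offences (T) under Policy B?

Policy A (C := 94):
  C = 94
  L = 44
  T = -49 + 5·94 − 44 = 377
Policy B (L + 10):
  C = 126
  L = 44 + 10 = 54
  T = -49 + 5·126 − 54 = 527
T: 377 − 527 = -150

-150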